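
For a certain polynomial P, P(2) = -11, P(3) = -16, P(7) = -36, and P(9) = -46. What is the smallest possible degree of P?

Divided differences on the nodes 2, 3, 7, 9:
  order 0: -11  -16  -36  -46
  order 1: -5  -5  -5
  order 2: 0  0
  order 3: 0
The order-1 divided differences are all -5 (nonzero) and every higher order vanishes, so the data lies on a polynomial of degree exactly 1.

1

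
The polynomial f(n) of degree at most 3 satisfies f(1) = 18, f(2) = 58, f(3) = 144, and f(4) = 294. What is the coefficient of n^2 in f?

Write f(n) = an^3 + bn^2 + cn + d. Substituting each data point gives a linear system:
  a + b + c + d = 18
  8a + 4b + 2c + d = 58
  27a + 9b + 3c + d = 144
  64a + 16b + 4c + d = 294
Solving the system yields a = 3, b = 5, c = 4, d = 6.
So f(n) = 3n^3 + 5n^2 + 4n + 6.
The coefficient of n^2 is 5.

5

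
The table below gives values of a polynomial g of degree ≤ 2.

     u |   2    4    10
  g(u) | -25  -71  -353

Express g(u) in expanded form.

g(u) = -3u^2 - 5u - 3

Write g(u) = au^2 + bu + c. Substituting each data point gives a linear system:
  4a + 2b + c = -25
  16a + 4b + c = -71
  100a + 10b + c = -353
Solving the system yields a = -3, b = -5, c = -3.
So g(u) = -3u^2 - 5u - 3.
Check: g(4) = -71. ✓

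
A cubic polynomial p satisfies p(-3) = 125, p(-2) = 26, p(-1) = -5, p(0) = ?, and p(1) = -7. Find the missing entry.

The 4 known points determine the degree-3 polynomial uniquely.
Write p(u) = au^3 + bu^2 + cu + d. Substituting each data point gives a linear system:
  -27a + 9b - 3c + d = 125
  -8a + 4b - 2c + d = 26
  -a + b - c + d = -5
  a + b + c + d = -7
Solving the system yields a = -6, b = -2, c = 5, d = -4.
So p(u) = -6u^3 - 2u^2 + 5u - 4.
Then p(0) = -4.

-4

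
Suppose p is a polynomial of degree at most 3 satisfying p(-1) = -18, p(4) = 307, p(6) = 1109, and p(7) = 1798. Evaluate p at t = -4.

-501

Write p(t) = at^3 + bt^2 + ct + d. Substituting each data point gives a linear system:
  -a + b - c + d = -18
  64a + 16b + 4c + d = 307
  216a + 36b + 6c + d = 1109
  343a + 49b + 7c + d = 1798
Solving the system yields a = 6, b = -6, c = 5, d = -1.
So p(t) = 6t³ - 6t² + 5t - 1.
Then p(-4) = -501.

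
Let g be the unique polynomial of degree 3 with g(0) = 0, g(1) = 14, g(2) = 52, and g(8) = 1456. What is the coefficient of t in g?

Write g(t) = at^3 + bt^2 + ct + d. Substituting each data point gives a linear system:
  d = 0
  a + b + c + d = 14
  8a + 4b + 2c + d = 52
  512a + 64b + 8c + d = 1456
Solving the system yields a = 2, b = 6, c = 6, d = 0.
So g(t) = 2t^3 + 6t^2 + 6t.
The coefficient of t is 6.

6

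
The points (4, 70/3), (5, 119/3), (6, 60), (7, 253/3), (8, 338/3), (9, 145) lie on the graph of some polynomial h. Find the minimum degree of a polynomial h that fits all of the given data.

2

Forward differences of the values at t = 4, 5, 6, 7, 8, 9:
  h  : 70/3  119/3  60  253/3  338/3  145
  Δ  : 49/3  61/3  73/3  85/3  97/3
  Δ^2: 4  4  4  4
  Δ^3: 0  0  0
  Δ^4: 0  0
  Δ^5: 0
The second differences are constant (4) and nonzero, while all higher differences vanish, so the minimal degree is 2.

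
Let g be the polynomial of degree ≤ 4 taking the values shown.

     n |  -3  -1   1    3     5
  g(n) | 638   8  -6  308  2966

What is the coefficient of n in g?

-1

Write g(n) = an^4 + bn^3 + cn^2 + dn + e. Substituting each data point gives a linear system:
  81a - 27b + 9c - 3d + e = 638
  a - b + c - d + e = 8
  a + b + c + d + e = -6
  81a + 27b + 9c + 3d + e = 308
  625a + 125b + 25c + 5d + e = 2966
Solving the system yields a = 6, b = -6, c = -1, d = -1, e = -4.
So g(n) = 6n^4 - 6n^3 - n^2 - n - 4.
The coefficient of n is -1.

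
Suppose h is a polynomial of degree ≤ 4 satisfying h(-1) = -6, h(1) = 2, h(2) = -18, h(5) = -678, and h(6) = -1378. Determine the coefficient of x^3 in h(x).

0

Write h(x) = ax^4 + bx^3 + cx^2 + dx + e. Substituting each data point gives a linear system:
  a - b + c - d + e = -6
  a + b + c + d + e = 2
  16a + 8b + 4c + 2d + e = -18
  625a + 125b + 25c + 5d + e = -678
  1296a + 216b + 36c + 6d + e = -1378
Solving the system yields a = -1, b = 0, c = -3, d = 4, e = 2.
So h(x) = -x^4 - 3x^2 + 4x + 2.
The coefficient of x^3 is 0.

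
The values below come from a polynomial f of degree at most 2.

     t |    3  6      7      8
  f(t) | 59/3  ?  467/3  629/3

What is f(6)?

The 3 known points determine the degree-2 polynomial uniquely.
Write f(t) = at^2 + bt + c. Substituting each data point gives a linear system:
  9a + 3b + c = 59/3
  49a + 7b + c = 467/3
  64a + 8b + c = 629/3
Solving the system yields a = 4, b = -6, c = 5/3.
So f(t) = 4t² - 6t + 5/3.
Then f(6) = 329/3.

329/3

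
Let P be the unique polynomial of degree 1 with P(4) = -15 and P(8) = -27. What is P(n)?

P(n) = -3n - 3

Write P(n) = an + b. Substituting each data point gives a linear system:
  4a + b = -15
  8a + b = -27
Solving the system yields a = -3, b = -3.
So P(n) = -3n - 3.
Check: P(8) = -27. ✓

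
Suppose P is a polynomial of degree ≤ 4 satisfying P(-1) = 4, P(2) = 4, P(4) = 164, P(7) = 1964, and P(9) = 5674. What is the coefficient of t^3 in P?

Write P(t) = at^4 + bt^3 + ct^2 + dt + e. Substituting each data point gives a linear system:
  a - b + c - d + e = 4
  16a + 8b + 4c + 2d + e = 4
  256a + 64b + 16c + 4d + e = 164
  2401a + 343b + 49c + 7d + e = 1964
  6561a + 729b + 81c + 9d + e = 5674
Solving the system yields a = 1, b = -1, c = -2, d = 0, e = 4.
So P(t) = t^4 - t^3 - 2t^2 + 4.
The coefficient of t^3 is -1.

-1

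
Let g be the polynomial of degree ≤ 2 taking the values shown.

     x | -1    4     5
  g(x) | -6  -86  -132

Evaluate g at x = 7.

Write g(x) = ax^2 + bx + c. Substituting each data point gives a linear system:
  a - b + c = -6
  16a + 4b + c = -86
  25a + 5b + c = -132
Solving the system yields a = -5, b = -1, c = -2.
So g(x) = -5x² - x - 2.
Then g(7) = -254.

-254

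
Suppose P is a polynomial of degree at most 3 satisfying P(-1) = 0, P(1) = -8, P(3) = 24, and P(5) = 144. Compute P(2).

Forward differences of the values at t = -1, 1, 3, 5:
  P  : 0  -8  24  144
  Δ  : -8  32  120
  Δ^2: 40  88
  Δ^3: 48
The third differences are constant, confirming degree 3.
Interpolating (Newton forward form) and evaluating at t = 2 gives P(2) = 0.

0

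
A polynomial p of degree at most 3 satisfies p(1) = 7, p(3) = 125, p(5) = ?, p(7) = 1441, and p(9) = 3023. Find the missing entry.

On equispaced nodes a degree-3 polynomial has vanishing fourth forward difference, so
  p(1) - 4·p(3) + 6·p(5) - 4·p(7) + p(9) = 0.
Substituting the known values and solving for p(5):
  6·p(5) = 3234
  p(5) = 539.

539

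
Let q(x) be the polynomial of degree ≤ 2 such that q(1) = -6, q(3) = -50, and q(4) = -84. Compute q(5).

Using the Lagrange interpolation formula with nodes 1, 3, 4:
  L_0(x) = (x - 3)(x - 4) / 6
  L_1(x) = (x - 1)(x - 4) / -2
  L_2(x) = (x - 1)(x - 3) / 3
Then q(x) = -6·L_0(x) - 50·L_1(x) - 84·L_2(x).
Expanding and collecting terms gives q(x) = -4x^2 - 6x + 4.
Evaluating at x = 5: q(5) = -126.

-126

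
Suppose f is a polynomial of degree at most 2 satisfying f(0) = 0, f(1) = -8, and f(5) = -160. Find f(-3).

Using the Lagrange interpolation formula with nodes 0, 1, 5:
  L_0(u) = (u - 1)(u - 5) / 5
  L_1(u) = u(u - 5) / -4
  L_2(u) = u(u - 1) / 20
Then f(u) = 0·L_0(u) - 8·L_1(u) - 160·L_2(u).
Expanding and collecting terms gives f(u) = -6u² - 2u.
Evaluating at u = -3: f(-3) = -48.

-48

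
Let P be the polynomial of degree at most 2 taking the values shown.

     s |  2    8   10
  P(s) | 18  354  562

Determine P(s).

P(s) = 6s^2 - 4s + 2

Write P(s) = as^2 + bs + c. Substituting each data point gives a linear system:
  4a + 2b + c = 18
  64a + 8b + c = 354
  100a + 10b + c = 562
Solving the system yields a = 6, b = -4, c = 2.
So P(s) = 6s^2 - 4s + 2.
Check: P(10) = 562. ✓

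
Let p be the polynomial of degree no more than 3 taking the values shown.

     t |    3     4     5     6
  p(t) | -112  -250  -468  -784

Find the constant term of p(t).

2

Write p(t) = at^3 + bt^2 + ct + d. Substituting each data point gives a linear system:
  27a + 9b + 3c + d = -112
  64a + 16b + 4c + d = -250
  125a + 25b + 5c + d = -468
  216a + 36b + 6c + d = -784
Solving the system yields a = -3, b = -4, c = 1, d = 2.
So p(t) = -3t³ - 4t² + t + 2.
The constant term is 2.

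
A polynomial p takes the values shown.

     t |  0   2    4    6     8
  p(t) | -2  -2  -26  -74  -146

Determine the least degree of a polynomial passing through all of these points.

2

Forward differences of the values at t = 0, 2, 4, 6, 8:
  p  : -2  -2  -26  -74  -146
  Δ  : 0  -24  -48  -72
  Δ^2: -24  -24  -24
  Δ^3: 0  0
  Δ^4: 0
The second differences are constant (-24) and nonzero, while all higher differences vanish, so the minimal degree is 2.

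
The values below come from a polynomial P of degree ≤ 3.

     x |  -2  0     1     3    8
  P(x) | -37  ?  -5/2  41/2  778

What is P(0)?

The 4 known points determine the degree-3 polynomial uniquely.
Write P(x) = ax^3 + bx^2 + cx + d. Substituting each data point gives a linear system:
  -8a + 4b - 2c + d = -37
  a + b + c + d = -5/2
  27a + 9b + 3c + d = 41/2
  512a + 64b + 8c + d = 778
Solving the system yields a = 2, b = -4, c = 3/2, d = -2.
So P(x) = 2x³ - 4x² + (3/2)x - 2.
Then P(0) = -2.

-2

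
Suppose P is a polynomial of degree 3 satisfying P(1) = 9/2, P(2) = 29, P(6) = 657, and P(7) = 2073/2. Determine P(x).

Using the Lagrange interpolation formula with nodes 1, 2, 6, 7:
  L_0(x) = (x - 2)(x - 6)(x - 7) / -30
  L_1(x) = (x - 1)(x - 6)(x - 7) / 20
  L_2(x) = (x - 1)(x - 2)(x - 7) / -20
  L_3(x) = (x - 1)(x - 2)(x - 6) / 30
Then P(x) = 9/2·L_0(x) + 29·L_1(x) + 657·L_2(x) + 2073/2·L_3(x).
Expanding and collecting terms gives P(x) = 3x³ - (1/2)x² + 5x - 3.
Check: P(7) = 2073/2. ✓

P(x) = 3x^3 - (1/2)x^2 + 5x - 3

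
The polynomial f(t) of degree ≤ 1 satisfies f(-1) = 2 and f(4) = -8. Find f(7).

Using the Lagrange interpolation formula with nodes -1, 4:
  L_0(t) = (t - 4) / -5
  L_1(t) = (t + 1) / 5
Then f(t) = 2·L_0(t) - 8·L_1(t).
Expanding and collecting terms gives f(t) = -2t.
Evaluating at t = 7: f(7) = -14.

-14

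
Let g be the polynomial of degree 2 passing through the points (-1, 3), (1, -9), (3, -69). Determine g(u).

g(u) = -6u^2 - 6u + 3

Write g(u) = au^2 + bu + c. Substituting each data point gives a linear system:
  a - b + c = 3
  a + b + c = -9
  9a + 3b + c = -69
Solving the system yields a = -6, b = -6, c = 3.
So g(u) = -6u² - 6u + 3.
Check: g(3) = -69. ✓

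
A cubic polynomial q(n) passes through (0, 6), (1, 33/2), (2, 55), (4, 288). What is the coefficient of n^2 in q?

5

Write q(n) = an^3 + bn^2 + cn + d. Substituting each data point gives a linear system:
  d = 6
  a + b + c + d = 33/2
  8a + 4b + 2c + d = 55
  64a + 16b + 4c + d = 288
Solving the system yields a = 3, b = 5, c = 5/2, d = 6.
So q(n) = 3n^3 + 5n^2 + (5/2)n + 6.
The coefficient of n^2 is 5.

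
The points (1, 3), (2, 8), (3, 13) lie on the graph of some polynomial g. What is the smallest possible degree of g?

Forward differences of the values at x = 1, 2, 3:
  g  : 3  8  13
  Δ  : 5  5
  Δ^2: 0
The first differences are constant (5) and nonzero, while all higher differences vanish, so the minimal degree is 1.

1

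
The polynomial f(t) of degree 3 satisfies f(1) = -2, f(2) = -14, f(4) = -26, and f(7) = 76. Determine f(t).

f(t) = t^3 - 5t^2 - 4t + 6

Write f(t) = at^3 + bt^2 + ct + d. Substituting each data point gives a linear system:
  a + b + c + d = -2
  8a + 4b + 2c + d = -14
  64a + 16b + 4c + d = -26
  343a + 49b + 7c + d = 76
Solving the system yields a = 1, b = -5, c = -4, d = 6.
So f(t) = t^3 - 5t^2 - 4t + 6.
Check: f(4) = -26. ✓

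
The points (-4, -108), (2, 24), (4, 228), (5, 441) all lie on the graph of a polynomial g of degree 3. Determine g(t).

g(t) = 3t^3 + 4t^2 - 6t - 4

Write g(t) = at^3 + bt^2 + ct + d. Substituting each data point gives a linear system:
  -64a + 16b - 4c + d = -108
  8a + 4b + 2c + d = 24
  64a + 16b + 4c + d = 228
  125a + 25b + 5c + d = 441
Solving the system yields a = 3, b = 4, c = -6, d = -4.
So g(t) = 3t^3 + 4t^2 - 6t - 4.
Check: g(2) = 24. ✓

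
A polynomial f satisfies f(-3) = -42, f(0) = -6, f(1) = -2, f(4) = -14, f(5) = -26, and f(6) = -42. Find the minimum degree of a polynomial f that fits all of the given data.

Divided differences on the nodes -3, 0, 1, 4, 5, 6:
  order 0: -42  -6  -2  -14  -26  -42
  order 1: 12  4  -4  -12  -16
  order 2: -2  -2  -2  -2
  order 3: 0  0  0
  order 4: 0  0
  order 5: 0
The order-2 divided differences are all -2 (nonzero) and every higher order vanishes, so the data lies on a polynomial of degree exactly 2.

2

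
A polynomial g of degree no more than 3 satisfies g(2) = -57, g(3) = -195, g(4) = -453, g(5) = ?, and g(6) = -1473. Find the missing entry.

-867

The 4 known points determine the degree-3 polynomial uniquely.
Write g(n) = an^3 + bn^2 + cn + d. Substituting each data point gives a linear system:
  8a + 4b + 2c + d = -57
  27a + 9b + 3c + d = -195
  64a + 16b + 4c + d = -453
  216a + 36b + 6c + d = -1473
Solving the system yields a = -6, b = -6, c = 6, d = 3.
So g(n) = -6n^3 - 6n^2 + 6n + 3.
Then g(5) = -867.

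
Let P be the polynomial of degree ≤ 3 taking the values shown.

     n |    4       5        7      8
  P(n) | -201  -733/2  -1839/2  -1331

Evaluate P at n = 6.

Write P(n) = an^3 + bn^2 + cn + d. Substituting each data point gives a linear system:
  64a + 16b + 4c + d = -201
  125a + 25b + 5c + d = -733/2
  343a + 49b + 7c + d = -1839/2
  512a + 64b + 8c + d = -1331
Solving the system yields a = -2, b = -5, c = 3/2, d = 1.
So P(n) = -2n^3 - 5n^2 + (3/2)n + 1.
Then P(6) = -602.

-602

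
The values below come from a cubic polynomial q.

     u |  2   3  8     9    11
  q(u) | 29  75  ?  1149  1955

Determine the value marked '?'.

845

The 4 known points determine the degree-3 polynomial uniquely.
Write q(u) = au^3 + bu^2 + cu + d. Substituting each data point gives a linear system:
  8a + 4b + 2c + d = 29
  27a + 9b + 3c + d = 75
  729a + 81b + 9c + d = 1149
  1331a + 121b + 11c + d = 1955
Solving the system yields a = 1, b = 5, c = 2, d = -3.
So q(u) = u^3 + 5u^2 + 2u - 3.
Then q(8) = 845.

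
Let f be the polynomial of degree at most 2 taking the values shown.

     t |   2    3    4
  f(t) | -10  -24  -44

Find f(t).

f(t) = -3t^2 + t

Write f(t) = at^2 + bt + c. Substituting each data point gives a linear system:
  4a + 2b + c = -10
  9a + 3b + c = -24
  16a + 4b + c = -44
Solving the system yields a = -3, b = 1, c = 0.
So f(t) = -3t^2 + t.
Check: f(3) = -24. ✓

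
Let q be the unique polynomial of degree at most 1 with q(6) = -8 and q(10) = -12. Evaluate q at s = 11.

Write q(s) = as + b. Substituting each data point gives a linear system:
  6a + b = -8
  10a + b = -12
Solving the system yields a = -1, b = -2.
So q(s) = -s - 2.
Then q(11) = -13.

-13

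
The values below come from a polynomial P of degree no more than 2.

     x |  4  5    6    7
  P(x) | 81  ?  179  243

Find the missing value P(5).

On equispaced nodes a degree-2 polynomial has vanishing third forward difference, so
  - P(4) + 3·P(5) - 3·P(6) + P(7) = 0.
Substituting the known values and solving for P(5):
  3·P(5) = 375
  P(5) = 125.

125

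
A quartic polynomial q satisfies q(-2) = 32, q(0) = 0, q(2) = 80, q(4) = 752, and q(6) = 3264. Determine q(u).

q(u) = 2u^4 + 2u^3 + 6u^2 + 4u

Write q(u) = au^4 + bu^3 + cu^2 + du + e. Substituting each data point gives a linear system:
  16a - 8b + 4c - 2d + e = 32
  e = 0
  16a + 8b + 4c + 2d + e = 80
  256a + 64b + 16c + 4d + e = 752
  1296a + 216b + 36c + 6d + e = 3264
Solving the system yields a = 2, b = 2, c = 6, d = 4, e = 0.
So q(u) = 2u^4 + 2u^3 + 6u^2 + 4u.
Check: q(-2) = 32. ✓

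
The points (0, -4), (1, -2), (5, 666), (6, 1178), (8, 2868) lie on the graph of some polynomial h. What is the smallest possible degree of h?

3

Divided differences on the nodes 0, 1, 5, 6, 8:
  order 0: -4  -2  666  1178  2868
  order 1: 2  167  512  845
  order 2: 33  69  111
  order 3: 6  6
  order 4: 0
The order-3 divided differences are all 6 (nonzero) and every higher order vanishes, so the data lies on a polynomial of degree exactly 3.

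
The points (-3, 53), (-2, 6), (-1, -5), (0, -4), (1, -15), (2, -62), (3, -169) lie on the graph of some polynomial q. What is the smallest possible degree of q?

3

Forward differences of the values at s = -3, -2, -1, 0, 1, 2, 3:
  q  : 53  6  -5  -4  -15  -62  -169
  Δ  : -47  -11  1  -11  -47  -107
  Δ^2: 36  12  -12  -36  -60
  Δ^3: -24  -24  -24  -24
  Δ^4: 0  0  0
  Δ^5: 0  0
  Δ^6: 0
The third differences are constant (-24) and nonzero, while all higher differences vanish, so the minimal degree is 3.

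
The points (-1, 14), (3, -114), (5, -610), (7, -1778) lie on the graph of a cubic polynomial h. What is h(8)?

Write h(u) = au^3 + bu^2 + cu + d. Substituting each data point gives a linear system:
  -a + b - c + d = 14
  27a + 9b + 3c + d = -114
  125a + 25b + 5c + d = -610
  343a + 49b + 7c + d = -1778
Solving the system yields a = -6, b = 6, c = -2, d = 0.
So h(u) = -6u^3 + 6u^2 - 2u.
Then h(8) = -2704.

-2704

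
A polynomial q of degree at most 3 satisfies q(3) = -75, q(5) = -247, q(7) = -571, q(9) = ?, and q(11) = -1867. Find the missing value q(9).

The 4 known points determine the degree-3 polynomial uniquely.
Write q(n) = an^3 + bn^2 + cn + d. Substituting each data point gives a linear system:
  27a + 9b + 3c + d = -75
  125a + 25b + 5c + d = -247
  343a + 49b + 7c + d = -571
  1331a + 121b + 11c + d = -1867
Solving the system yields a = -1, b = -4, c = -5, d = 3.
So q(n) = -n^3 - 4n^2 - 5n + 3.
Then q(9) = -1095.

-1095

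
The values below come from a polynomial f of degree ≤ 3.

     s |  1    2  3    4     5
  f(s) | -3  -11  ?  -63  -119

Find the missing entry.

On equispaced nodes a degree-3 polynomial has vanishing fourth forward difference, so
  f(1) - 4·f(2) + 6·f(3) - 4·f(4) + f(5) = 0.
Substituting the known values and solving for f(3):
  6·f(3) = -174
  f(3) = -29.

-29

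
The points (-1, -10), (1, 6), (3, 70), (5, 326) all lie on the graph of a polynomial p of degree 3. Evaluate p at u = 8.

1385

Write p(u) = au^3 + bu^2 + cu + d. Substituting each data point gives a linear system:
  -a + b - c + d = -10
  a + b + c + d = 6
  27a + 9b + 3c + d = 70
  125a + 25b + 5c + d = 326
Solving the system yields a = 3, b = -3, c = 5, d = 1.
So p(u) = 3u^3 - 3u^2 + 5u + 1.
Then p(8) = 1385.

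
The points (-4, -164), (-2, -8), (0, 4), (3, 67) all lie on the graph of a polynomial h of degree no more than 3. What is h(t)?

h(t) = 3t^3 - 6t + 4

Using the Lagrange interpolation formula with nodes -4, -2, 0, 3:
  L_0(t) = (t + 2)t(t - 3) / -56
  L_1(t) = (t + 4)t(t - 3) / 20
  L_2(t) = (t + 4)(t + 2)(t - 3) / -24
  L_3(t) = (t + 4)(t + 2)t / 105
Then h(t) = -164·L_0(t) - 8·L_1(t) + 4·L_2(t) + 67·L_3(t).
Expanding and collecting terms gives h(t) = 3t³ - 6t + 4.
Check: h(-4) = -164. ✓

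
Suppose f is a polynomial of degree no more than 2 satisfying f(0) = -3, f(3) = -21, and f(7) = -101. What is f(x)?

f(x) = -2x^2 - 3

Write f(x) = ax^2 + bx + c. Substituting each data point gives a linear system:
  c = -3
  9a + 3b + c = -21
  49a + 7b + c = -101
Solving the system yields a = -2, b = 0, c = -3.
So f(x) = -2x² - 3.
Check: f(3) = -21. ✓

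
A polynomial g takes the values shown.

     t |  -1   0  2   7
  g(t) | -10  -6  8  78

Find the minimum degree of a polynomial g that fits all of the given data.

2

Divided differences on the nodes -1, 0, 2, 7:
  order 0: -10  -6  8  78
  order 1: 4  7  14
  order 2: 1  1
  order 3: 0
The order-2 divided differences are all 1 (nonzero) and every higher order vanishes, so the data lies on a polynomial of degree exactly 2.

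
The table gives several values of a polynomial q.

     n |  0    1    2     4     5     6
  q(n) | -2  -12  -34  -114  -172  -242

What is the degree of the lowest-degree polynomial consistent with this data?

2

Divided differences on the nodes 0, 1, 2, 4, 5, 6:
  order 0: -2  -12  -34  -114  -172  -242
  order 1: -10  -22  -40  -58  -70
  order 2: -6  -6  -6  -6
  order 3: 0  0  0
  order 4: 0  0
  order 5: 0
The order-2 divided differences are all -6 (nonzero) and every higher order vanishes, so the data lies on a polynomial of degree exactly 2.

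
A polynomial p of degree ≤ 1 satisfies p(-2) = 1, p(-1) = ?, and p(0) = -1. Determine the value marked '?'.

0

On equispaced nodes a degree-1 polynomial has vanishing second forward difference, so
  p(-2) - 2·p(-1) + p(0) = 0.
Substituting the known values and solving for p(-1):
  -2·p(-1) = 0
  p(-1) = 0.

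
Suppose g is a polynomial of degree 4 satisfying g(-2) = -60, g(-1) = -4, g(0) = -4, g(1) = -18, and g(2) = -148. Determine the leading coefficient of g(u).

-6

Write g(u) = au^4 + bu^3 + cu^2 + du + e. Substituting each data point gives a linear system:
  16a - 8b + 4c - 2d + e = -60
  a - b + c - d + e = -4
  e = -4
  a + b + c + d + e = -18
  16a + 8b + 4c + 2d + e = -148
Solving the system yields a = -6, b = -5, c = -1, d = -2, e = -4.
So g(u) = -6u^4 - 5u^3 - u^2 - 2u - 4.
The leading coefficient is -6.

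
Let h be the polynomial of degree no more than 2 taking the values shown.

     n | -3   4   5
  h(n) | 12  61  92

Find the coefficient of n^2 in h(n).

Write h(n) = an^2 + bn + c. Substituting each data point gives a linear system:
  9a - 3b + c = 12
  16a + 4b + c = 61
  25a + 5b + c = 92
Solving the system yields a = 3, b = 4, c = -3.
So h(n) = 3n^2 + 4n - 3.
The leading coefficient is 3.

3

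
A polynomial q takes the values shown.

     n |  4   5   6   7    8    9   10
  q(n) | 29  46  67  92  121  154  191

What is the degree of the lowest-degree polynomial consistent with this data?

2

Forward differences of the values at n = 4, 5, 6, 7, 8, 9, 10:
  q  : 29  46  67  92  121  154  191
  Δ  : 17  21  25  29  33  37
  Δ^2: 4  4  4  4  4
  Δ^3: 0  0  0  0
  Δ^4: 0  0  0
  Δ^5: 0  0
  Δ^6: 0
The second differences are constant (4) and nonzero, while all higher differences vanish, so the minimal degree is 2.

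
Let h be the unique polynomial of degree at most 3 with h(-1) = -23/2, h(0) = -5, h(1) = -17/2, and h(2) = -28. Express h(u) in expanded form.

Using the Lagrange interpolation formula with nodes -1, 0, 1, 2:
  L_0(u) = u(u - 1)(u - 2) / -6
  L_1(u) = (u + 1)(u - 1)(u - 2) / 2
  L_2(u) = (u + 1)u(u - 2) / -2
  L_3(u) = (u + 1)u(u - 1) / 6
Then h(u) = -23/2·L_0(u) - 5·L_1(u) - 17/2·L_2(u) - 28·L_3(u).
Expanding and collecting terms gives h(u) = -u^3 - 5u^2 + (5/2)u - 5.
Check: h(-1) = -23/2. ✓

h(u) = -u^3 - 5u^2 + (5/2)u - 5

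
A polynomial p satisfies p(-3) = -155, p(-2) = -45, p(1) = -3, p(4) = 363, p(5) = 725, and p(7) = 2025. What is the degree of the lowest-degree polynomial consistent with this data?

Divided differences on the nodes -3, -2, 1, 4, 5, 7:
  order 0: -155  -45  -3  363  725  2025
  order 1: 110  14  122  362  650
  order 2: -24  18  60  96
  order 3: 6  6  6
  order 4: 0  0
  order 5: 0
The order-3 divided differences are all 6 (nonzero) and every higher order vanishes, so the data lies on a polynomial of degree exactly 3.

3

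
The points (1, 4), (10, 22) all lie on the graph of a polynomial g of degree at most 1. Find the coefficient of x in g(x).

2

Write g(x) = ax + b. Substituting each data point gives a linear system:
  a + b = 4
  10a + b = 22
Solving the system yields a = 2, b = 2.
So g(x) = 2x + 2.
The leading coefficient is 2.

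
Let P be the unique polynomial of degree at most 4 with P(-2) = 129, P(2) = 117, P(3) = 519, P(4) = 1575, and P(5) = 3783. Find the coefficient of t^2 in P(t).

Write P(t) = at^4 + bt^3 + ct^2 + dt + e. Substituting each data point gives a linear system:
  16a - 8b + 4c - 2d + e = 129
  16a + 8b + 4c + 2d + e = 117
  81a + 27b + 9c + 3d + e = 519
  256a + 64b + 16c + 4d + e = 1575
  625a + 125b + 25c + 5d + e = 3783
Solving the system yields a = 6, b = -1, c = 6, d = 1, e = 3.
So P(t) = 6t⁴ - t³ + 6t² + t + 3.
The coefficient of t^2 is 6.

6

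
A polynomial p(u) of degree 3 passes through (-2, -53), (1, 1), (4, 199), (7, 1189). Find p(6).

731

Using the Lagrange interpolation formula with nodes -2, 1, 4, 7:
  L_0(u) = (u - 1)(u - 4)(u - 7) / -162
  L_1(u) = (u + 2)(u - 4)(u - 7) / 54
  L_2(u) = (u + 2)(u - 1)(u - 7) / -54
  L_3(u) = (u + 2)(u - 1)(u - 4) / 162
Then p(u) = -53·L_0(u) + 1·L_1(u) + 199·L_2(u) + 1189·L_3(u).
Expanding and collecting terms gives p(u) = 4u^3 - 4u^2 + 2u - 1.
Evaluating at u = 6: p(6) = 731.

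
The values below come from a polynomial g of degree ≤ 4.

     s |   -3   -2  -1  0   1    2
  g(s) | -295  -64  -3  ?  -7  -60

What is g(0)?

2

On equispaced nodes a degree-4 polynomial has vanishing fifth forward difference, so
  - g(-3) + 5·g(-2) - 10·g(-1) + 10·g(0) - 5·g(1) + g(2) = 0.
Substituting the known values and solving for g(0):
  10·g(0) = 20
  g(0) = 2.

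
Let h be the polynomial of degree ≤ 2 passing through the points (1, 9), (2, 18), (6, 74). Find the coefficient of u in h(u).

Write h(u) = au^2 + bu + c. Substituting each data point gives a linear system:
  a + b + c = 9
  4a + 2b + c = 18
  36a + 6b + c = 74
Solving the system yields a = 1, b = 6, c = 2.
So h(u) = u^2 + 6u + 2.
The coefficient of u is 6.

6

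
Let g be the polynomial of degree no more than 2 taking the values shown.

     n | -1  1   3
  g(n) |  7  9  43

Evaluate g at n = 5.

109

Forward differences of the values at n = -1, 1, 3:
  g  : 7  9  43
  Δ  : 2  34
  Δ^2: 32
The second differences are constant, confirming degree 2.
Interpolating (Newton forward form) and evaluating at n = 5 gives g(5) = 109.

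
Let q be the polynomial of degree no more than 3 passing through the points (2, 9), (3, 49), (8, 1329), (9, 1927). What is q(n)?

q(n) = 3n^3 - 3n^2 - 2n + 1

Write q(n) = an^3 + bn^2 + cn + d. Substituting each data point gives a linear system:
  8a + 4b + 2c + d = 9
  27a + 9b + 3c + d = 49
  512a + 64b + 8c + d = 1329
  729a + 81b + 9c + d = 1927
Solving the system yields a = 3, b = -3, c = -2, d = 1.
So q(n) = 3n³ - 3n² - 2n + 1.
Check: q(3) = 49. ✓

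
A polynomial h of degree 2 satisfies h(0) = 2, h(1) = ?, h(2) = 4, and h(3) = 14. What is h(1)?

0

On equispaced nodes a degree-2 polynomial has vanishing third forward difference, so
  - h(0) + 3·h(1) - 3·h(2) + h(3) = 0.
Substituting the known values and solving for h(1):
  3·h(1) = 0
  h(1) = 0.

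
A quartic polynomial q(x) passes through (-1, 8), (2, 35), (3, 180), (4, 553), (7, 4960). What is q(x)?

q(x) = 2x^4 + 4x^2 - 5x - 3

Write q(x) = ax^4 + bx^3 + cx^2 + dx + e. Substituting each data point gives a linear system:
  a - b + c - d + e = 8
  16a + 8b + 4c + 2d + e = 35
  81a + 27b + 9c + 3d + e = 180
  256a + 64b + 16c + 4d + e = 553
  2401a + 343b + 49c + 7d + e = 4960
Solving the system yields a = 2, b = 0, c = 4, d = -5, e = -3.
So q(x) = 2x^4 + 4x^2 - 5x - 3.
Check: q(3) = 180. ✓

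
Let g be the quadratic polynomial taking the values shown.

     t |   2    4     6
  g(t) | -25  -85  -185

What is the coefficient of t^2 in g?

-5

Write g(t) = at^2 + bt + c. Substituting each data point gives a linear system:
  4a + 2b + c = -25
  16a + 4b + c = -85
  36a + 6b + c = -185
Solving the system yields a = -5, b = 0, c = -5.
So g(t) = -5t^2 - 5.
The leading coefficient is -5.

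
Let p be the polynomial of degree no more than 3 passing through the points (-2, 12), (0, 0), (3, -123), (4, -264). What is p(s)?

p(s) = -3s^3 - 4s^2 - 2s

Write p(s) = as^3 + bs^2 + cs + d. Substituting each data point gives a linear system:
  -8a + 4b - 2c + d = 12
  d = 0
  27a + 9b + 3c + d = -123
  64a + 16b + 4c + d = -264
Solving the system yields a = -3, b = -4, c = -2, d = 0.
So p(s) = -3s^3 - 4s^2 - 2s.
Check: p(4) = -264. ✓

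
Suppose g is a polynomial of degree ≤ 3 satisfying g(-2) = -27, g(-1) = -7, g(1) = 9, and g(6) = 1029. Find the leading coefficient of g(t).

4

Write g(t) = at^3 + bt^2 + ct + d. Substituting each data point gives a linear system:
  -8a + 4b - 2c + d = -27
  -a + b - c + d = -7
  a + b + c + d = 9
  216a + 36b + 6c + d = 1029
Solving the system yields a = 4, b = 4, c = 4, d = -3.
So g(t) = 4t^3 + 4t^2 + 4t - 3.
The leading coefficient is 4.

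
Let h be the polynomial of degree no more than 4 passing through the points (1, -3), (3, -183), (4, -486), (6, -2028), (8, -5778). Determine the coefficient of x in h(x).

-3

Write h(x) = ax^4 + bx^3 + cx^2 + dx + e. Substituting each data point gives a linear system:
  a + b + c + d + e = -3
  81a + 27b + 9c + 3d + e = -183
  256a + 64b + 16c + 4d + e = -486
  1296a + 216b + 36c + 6d + e = -2028
  4096a + 512b + 64c + 8d + e = -5778
Solving the system yields a = -1, b = -3, c = -2, d = -3, e = 6.
So h(x) = -x⁴ - 3x³ - 2x² - 3x + 6.
The coefficient of x is -3.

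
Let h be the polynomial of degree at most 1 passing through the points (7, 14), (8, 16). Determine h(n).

h(n) = 2n

Write h(n) = an + b. Substituting each data point gives a linear system:
  7a + b = 14
  8a + b = 16
Solving the system yields a = 2, b = 0.
So h(n) = 2n.
Check: h(8) = 16. ✓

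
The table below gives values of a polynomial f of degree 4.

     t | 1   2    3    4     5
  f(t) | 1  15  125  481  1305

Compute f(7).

5605

Forward differences of the values at t = 1, 2, 3, 4, 5:
  f  : 1  15  125  481  1305
  Δ  : 14  110  356  824
  Δ^2: 96  246  468
  Δ^3: 150  222
  Δ^4: 72
The fourth differences are constant, confirming degree 4.
Interpolating (Newton forward form) and evaluating at t = 7 gives f(7) = 5605.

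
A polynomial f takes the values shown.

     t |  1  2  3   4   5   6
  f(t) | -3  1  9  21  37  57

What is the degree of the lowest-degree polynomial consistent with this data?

Forward differences of the values at t = 1, 2, 3, 4, 5, 6:
  f  : -3  1  9  21  37  57
  Δ  : 4  8  12  16  20
  Δ^2: 4  4  4  4
  Δ^3: 0  0  0
  Δ^4: 0  0
  Δ^5: 0
The second differences are constant (4) and nonzero, while all higher differences vanish, so the minimal degree is 2.

2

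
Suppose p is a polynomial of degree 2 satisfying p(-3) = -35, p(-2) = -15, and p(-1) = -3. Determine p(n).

Write p(n) = an^2 + bn + c. Substituting each data point gives a linear system:
  9a - 3b + c = -35
  4a - 2b + c = -15
  a - b + c = -3
Solving the system yields a = -4, b = 0, c = 1.
So p(n) = -4n^2 + 1.
Check: p(-2) = -15. ✓

p(n) = -4n^2 + 1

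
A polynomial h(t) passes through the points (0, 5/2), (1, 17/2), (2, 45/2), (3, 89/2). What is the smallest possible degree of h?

2

Forward differences of the values at t = 0, 1, 2, 3:
  h  : 5/2  17/2  45/2  89/2
  Δ  : 6  14  22
  Δ^2: 8  8
  Δ^3: 0
The second differences are constant (8) and nonzero, while all higher differences vanish, so the minimal degree is 2.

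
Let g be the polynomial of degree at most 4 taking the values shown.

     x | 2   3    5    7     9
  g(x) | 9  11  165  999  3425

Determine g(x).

Write g(x) = ax^4 + bx^3 + cx^2 + dx + e. Substituting each data point gives a linear system:
  16a + 8b + 4c + 2d + e = 9
  81a + 27b + 9c + 3d + e = 11
  625a + 125b + 25c + 5d + e = 165
  2401a + 343b + 49c + 7d + e = 999
  6561a + 729b + 81c + 9d + e = 3425
Solving the system yields a = 1, b = -5, c = 6, d = 2, e = 5.
So g(x) = x^4 - 5x^3 + 6x^2 + 2x + 5.
Check: g(3) = 11. ✓

g(x) = x^4 - 5x^3 + 6x^2 + 2x + 5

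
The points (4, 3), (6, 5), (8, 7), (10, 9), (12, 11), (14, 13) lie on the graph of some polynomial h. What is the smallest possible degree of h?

1

Forward differences of the values at x = 4, 6, 8, 10, 12, 14:
  h  : 3  5  7  9  11  13
  Δ  : 2  2  2  2  2
  Δ^2: 0  0  0  0
  Δ^3: 0  0  0
  Δ^4: 0  0
  Δ^5: 0
The first differences are constant (2) and nonzero, while all higher differences vanish, so the minimal degree is 1.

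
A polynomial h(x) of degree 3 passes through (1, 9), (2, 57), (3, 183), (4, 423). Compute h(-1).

3

Write h(x) = ax^3 + bx^2 + cx + d. Substituting each data point gives a linear system:
  a + b + c + d = 9
  8a + 4b + 2c + d = 57
  27a + 9b + 3c + d = 183
  64a + 16b + 4c + d = 423
Solving the system yields a = 6, b = 3, c = -3, d = 3.
So h(x) = 6x^3 + 3x^2 - 3x + 3.
Then h(-1) = 3.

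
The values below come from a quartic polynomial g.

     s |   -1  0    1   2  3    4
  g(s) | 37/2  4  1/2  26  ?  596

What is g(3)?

341/2

On equispaced nodes a degree-4 polynomial has vanishing fifth forward difference, so
  - g(-1) + 5·g(0) - 10·g(1) + 10·g(2) - 5·g(3) + g(4) = 0.
Substituting the known values and solving for g(3):
  -5·g(3) = -1705/2
  g(3) = 341/2.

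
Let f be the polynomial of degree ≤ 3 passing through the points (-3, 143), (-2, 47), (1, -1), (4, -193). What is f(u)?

Using the Lagrange interpolation formula with nodes -3, -2, 1, 4:
  L_0(u) = (u + 2)(u - 1)(u - 4) / -28
  L_1(u) = (u + 3)(u - 1)(u - 4) / 18
  L_2(u) = (u + 3)(u + 2)(u - 4) / -36
  L_3(u) = (u + 3)(u + 2)(u - 1) / 126
Then f(u) = 143·L_0(u) + 47·L_1(u) - 1·L_2(u) - 193·L_3(u).
Expanding and collecting terms gives f(u) = -4u^3 + 4u^2 - 1.
Check: f(-3) = 143. ✓

f(u) = -4u^3 + 4u^2 - 1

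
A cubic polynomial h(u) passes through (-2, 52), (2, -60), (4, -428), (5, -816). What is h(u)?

Using the Lagrange interpolation formula with nodes -2, 2, 4, 5:
  L_0(u) = (u - 2)(u - 4)(u - 5) / -168
  L_1(u) = (u + 2)(u - 4)(u - 5) / 24
  L_2(u) = (u + 2)(u - 2)(u - 5) / -12
  L_3(u) = (u + 2)(u - 2)(u - 4) / 21
Then h(u) = 52·L_0(u) - 60·L_1(u) - 428·L_2(u) - 816·L_3(u).
Expanding and collecting terms gives h(u) = -6u^3 - 2u^2 - 4u + 4.
Check: h(5) = -816. ✓

h(u) = -6u^3 - 2u^2 - 4u + 4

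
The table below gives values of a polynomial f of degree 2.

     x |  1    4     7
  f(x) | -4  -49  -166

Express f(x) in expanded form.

f(x) = -4x^2 + 5x - 5

Write f(x) = ax^2 + bx + c. Substituting each data point gives a linear system:
  a + b + c = -4
  16a + 4b + c = -49
  49a + 7b + c = -166
Solving the system yields a = -4, b = 5, c = -5.
So f(x) = -4x² + 5x - 5.
Check: f(1) = -4. ✓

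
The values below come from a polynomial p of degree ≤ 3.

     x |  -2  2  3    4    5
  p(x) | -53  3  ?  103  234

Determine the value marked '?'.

32

The 4 known points determine the degree-3 polynomial uniquely.
Write p(x) = ax^3 + bx^2 + cx + d. Substituting each data point gives a linear system:
  -8a + 4b - 2c + d = -53
  8a + 4b + 2c + d = 3
  64a + 16b + 4c + d = 103
  125a + 25b + 5c + d = 234
Solving the system yields a = 3, b = -6, c = 2, d = -1.
So p(x) = 3x^3 - 6x^2 + 2x - 1.
Then p(3) = 32.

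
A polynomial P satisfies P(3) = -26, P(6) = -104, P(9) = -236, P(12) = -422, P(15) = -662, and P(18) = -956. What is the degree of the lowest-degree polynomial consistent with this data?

2

Forward differences of the values at x = 3, 6, 9, 12, 15, 18:
  P  : -26  -104  -236  -422  -662  -956
  Δ  : -78  -132  -186  -240  -294
  Δ^2: -54  -54  -54  -54
  Δ^3: 0  0  0
  Δ^4: 0  0
  Δ^5: 0
The second differences are constant (-54) and nonzero, while all higher differences vanish, so the minimal degree is 2.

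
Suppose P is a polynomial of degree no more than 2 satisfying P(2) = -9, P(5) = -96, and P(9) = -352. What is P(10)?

-441

Using the Lagrange interpolation formula with nodes 2, 5, 9:
  L_0(u) = (u - 5)(u - 9) / 21
  L_1(u) = (u - 2)(u - 9) / -12
  L_2(u) = (u - 2)(u - 5) / 28
Then P(u) = -9·L_0(u) - 96·L_1(u) - 352·L_2(u).
Expanding and collecting terms gives P(u) = -5u^2 + 6u - 1.
Evaluating at u = 10: P(10) = -441.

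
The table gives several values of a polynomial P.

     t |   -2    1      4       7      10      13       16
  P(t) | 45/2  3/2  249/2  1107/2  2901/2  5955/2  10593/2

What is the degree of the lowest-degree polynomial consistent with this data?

3

Forward differences of the values at t = -2, 1, 4, 7, 10, 13, 16:
  P  : 45/2  3/2  249/2  1107/2  2901/2  5955/2  10593/2
  Δ  : -21  123  429  897  1527  2319
  Δ^2: 144  306  468  630  792
  Δ^3: 162  162  162  162
  Δ^4: 0  0  0
  Δ^5: 0  0
  Δ^6: 0
The third differences are constant (162) and nonzero, while all higher differences vanish, so the minimal degree is 3.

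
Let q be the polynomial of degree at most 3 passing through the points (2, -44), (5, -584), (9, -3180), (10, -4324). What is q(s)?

q(s) = -4s^3 - 3s^2 - 3s + 6

Write q(s) = as^3 + bs^2 + cs + d. Substituting each data point gives a linear system:
  8a + 4b + 2c + d = -44
  125a + 25b + 5c + d = -584
  729a + 81b + 9c + d = -3180
  1000a + 100b + 10c + d = -4324
Solving the system yields a = -4, b = -3, c = -3, d = 6.
So q(s) = -4s^3 - 3s^2 - 3s + 6.
Check: q(5) = -584. ✓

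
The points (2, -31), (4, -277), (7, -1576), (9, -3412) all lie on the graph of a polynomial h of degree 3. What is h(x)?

h(x) = -5x^3 + 3x^2 - x - 1

Write h(x) = ax^3 + bx^2 + cx + d. Substituting each data point gives a linear system:
  8a + 4b + 2c + d = -31
  64a + 16b + 4c + d = -277
  343a + 49b + 7c + d = -1576
  729a + 81b + 9c + d = -3412
Solving the system yields a = -5, b = 3, c = -1, d = -1.
So h(x) = -5x³ + 3x² - x - 1.
Check: h(9) = -3412. ✓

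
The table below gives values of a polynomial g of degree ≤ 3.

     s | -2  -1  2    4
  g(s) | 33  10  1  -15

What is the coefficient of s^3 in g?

-1

Write g(s) = as^3 + bs^2 + cs + d. Substituting each data point gives a linear system:
  -8a + 4b - 2c + d = 33
  -a + b - c + d = 10
  8a + 4b + 2c + d = 1
  64a + 16b + 4c + d = -15
Solving the system yields a = -1, b = 4, c = -4, d = 1.
So g(s) = -s^3 + 4s^2 - 4s + 1.
The leading coefficient is -1.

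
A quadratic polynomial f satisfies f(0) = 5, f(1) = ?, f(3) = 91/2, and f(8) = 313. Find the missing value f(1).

The 3 known points determine the degree-2 polynomial uniquely.
Write f(s) = as^2 + bs + c. Substituting each data point gives a linear system:
  c = 5
  9a + 3b + c = 91/2
  64a + 8b + c = 313
Solving the system yields a = 5, b = -3/2, c = 5.
So f(s) = 5s² - (3/2)s + 5.
Then f(1) = 17/2.

17/2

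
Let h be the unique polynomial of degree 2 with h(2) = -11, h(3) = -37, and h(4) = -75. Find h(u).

h(u) = -6u^2 + 4u + 5

Write h(u) = au^2 + bu + c. Substituting each data point gives a linear system:
  4a + 2b + c = -11
  9a + 3b + c = -37
  16a + 4b + c = -75
Solving the system yields a = -6, b = 4, c = 5.
So h(u) = -6u^2 + 4u + 5.
Check: h(4) = -75. ✓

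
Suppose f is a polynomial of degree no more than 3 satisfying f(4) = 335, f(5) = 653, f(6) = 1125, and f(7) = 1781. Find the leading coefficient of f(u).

5

Write f(u) = au^3 + bu^2 + cu + d. Substituting each data point gives a linear system:
  64a + 16b + 4c + d = 335
  125a + 25b + 5c + d = 653
  216a + 36b + 6c + d = 1125
  343a + 49b + 7c + d = 1781
Solving the system yields a = 5, b = 2, c = -5, d = 3.
So f(u) = 5u^3 + 2u^2 - 5u + 3.
The leading coefficient is 5.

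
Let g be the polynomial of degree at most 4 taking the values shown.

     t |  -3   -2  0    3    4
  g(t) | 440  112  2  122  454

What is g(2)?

Using the Lagrange interpolation formula with nodes -3, -2, 0, 3, 4:
  L_0(t) = (t + 2)t(t - 3)(t - 4) / 126
  L_1(t) = (t + 3)t(t - 3)(t - 4) / -60
  L_2(t) = (t + 3)(t + 2)(t - 3)(t - 4) / 72
  L_3(t) = (t + 3)(t + 2)t(t - 4) / -90
  L_4(t) = (t + 3)(t + 2)t(t - 3) / 168
Then g(t) = 440·L_0(t) + 112·L_1(t) + 2·L_2(t) + 122·L_3(t) + 454·L_4(t).
Expanding and collecting terms gives g(t) = 3t^4 - 6t^3 + 4t^2 + t + 2.
Evaluating at t = 2: g(2) = 20.

20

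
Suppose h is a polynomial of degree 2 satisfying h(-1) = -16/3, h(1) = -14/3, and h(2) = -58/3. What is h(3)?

-44

Using the Lagrange interpolation formula with nodes -1, 1, 2:
  L_0(n) = (n - 1)(n - 2) / 6
  L_1(n) = (n + 1)(n - 2) / -2
  L_2(n) = (n + 1)(n - 1) / 3
Then h(n) = -16/3·L_0(n) - 14/3·L_1(n) - 58/3·L_2(n).
Expanding and collecting terms gives h(n) = -5n^2 + (1/3)n.
Evaluating at n = 3: h(3) = -44.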